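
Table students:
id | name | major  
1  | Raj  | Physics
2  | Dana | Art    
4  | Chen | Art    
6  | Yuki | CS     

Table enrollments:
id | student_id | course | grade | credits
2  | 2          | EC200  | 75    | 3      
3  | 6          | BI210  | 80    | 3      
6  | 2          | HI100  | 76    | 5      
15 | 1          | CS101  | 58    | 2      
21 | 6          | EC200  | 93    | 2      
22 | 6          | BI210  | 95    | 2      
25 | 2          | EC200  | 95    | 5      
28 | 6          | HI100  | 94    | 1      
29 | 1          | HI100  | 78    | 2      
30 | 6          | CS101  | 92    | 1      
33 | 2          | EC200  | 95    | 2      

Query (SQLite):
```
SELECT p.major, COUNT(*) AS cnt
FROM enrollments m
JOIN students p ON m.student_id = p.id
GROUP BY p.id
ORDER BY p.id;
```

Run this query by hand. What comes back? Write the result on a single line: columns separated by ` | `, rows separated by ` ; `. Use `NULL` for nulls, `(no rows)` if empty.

Join each enrollments row to its students via student_id.
Group joined rows by students.id; compute COUNT(*) per group.
  1: ids {15, 29} → COUNT(*)=2
  2: ids {2, 6, 25, 33} → COUNT(*)=4
  6: ids {3, 21, 22, 28, 30} → COUNT(*)=5

Physics | 2 ; Art | 4 ; CS | 5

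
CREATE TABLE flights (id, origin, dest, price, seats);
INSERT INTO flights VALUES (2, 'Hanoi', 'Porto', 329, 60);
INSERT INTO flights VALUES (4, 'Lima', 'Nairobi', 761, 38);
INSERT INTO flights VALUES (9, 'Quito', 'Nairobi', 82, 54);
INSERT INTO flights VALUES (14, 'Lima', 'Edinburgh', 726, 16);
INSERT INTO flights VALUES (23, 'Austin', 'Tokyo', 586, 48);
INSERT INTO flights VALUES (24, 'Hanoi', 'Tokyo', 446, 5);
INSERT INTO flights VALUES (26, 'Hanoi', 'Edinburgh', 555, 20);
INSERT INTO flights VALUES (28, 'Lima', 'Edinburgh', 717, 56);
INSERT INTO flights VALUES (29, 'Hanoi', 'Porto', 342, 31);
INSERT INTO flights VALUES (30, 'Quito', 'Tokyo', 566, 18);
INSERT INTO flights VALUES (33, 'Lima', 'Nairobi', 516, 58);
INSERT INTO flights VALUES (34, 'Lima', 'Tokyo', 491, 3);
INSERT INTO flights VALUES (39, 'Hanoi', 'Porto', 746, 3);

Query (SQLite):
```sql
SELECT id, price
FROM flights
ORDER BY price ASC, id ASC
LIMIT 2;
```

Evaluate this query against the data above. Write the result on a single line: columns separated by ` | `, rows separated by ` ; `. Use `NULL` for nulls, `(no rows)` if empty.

9 | 82 ; 2 | 329

Sort by price asc, tiebreak id asc: (82, id=9), (329, id=2), (342, id=29), (446, id=24), (491, id=34) …. Take first 2.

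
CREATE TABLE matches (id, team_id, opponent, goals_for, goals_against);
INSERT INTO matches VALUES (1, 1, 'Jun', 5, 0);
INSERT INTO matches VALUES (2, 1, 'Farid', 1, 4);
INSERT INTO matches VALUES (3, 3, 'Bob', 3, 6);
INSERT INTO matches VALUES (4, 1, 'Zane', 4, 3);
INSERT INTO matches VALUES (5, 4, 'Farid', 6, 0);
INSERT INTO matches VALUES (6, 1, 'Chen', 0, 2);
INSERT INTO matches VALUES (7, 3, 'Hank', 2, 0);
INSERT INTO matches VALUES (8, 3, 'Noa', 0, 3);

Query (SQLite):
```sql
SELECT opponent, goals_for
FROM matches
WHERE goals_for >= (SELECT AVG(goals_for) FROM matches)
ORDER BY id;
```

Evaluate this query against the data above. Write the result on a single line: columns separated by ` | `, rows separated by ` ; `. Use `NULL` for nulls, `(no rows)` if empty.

Jun | 5 ; Bob | 3 ; Zane | 4 ; Farid | 6

Scalar subquery: AVG(goals_for) over all matches rows = 2.625.
Keep rows where goals_for >= that value.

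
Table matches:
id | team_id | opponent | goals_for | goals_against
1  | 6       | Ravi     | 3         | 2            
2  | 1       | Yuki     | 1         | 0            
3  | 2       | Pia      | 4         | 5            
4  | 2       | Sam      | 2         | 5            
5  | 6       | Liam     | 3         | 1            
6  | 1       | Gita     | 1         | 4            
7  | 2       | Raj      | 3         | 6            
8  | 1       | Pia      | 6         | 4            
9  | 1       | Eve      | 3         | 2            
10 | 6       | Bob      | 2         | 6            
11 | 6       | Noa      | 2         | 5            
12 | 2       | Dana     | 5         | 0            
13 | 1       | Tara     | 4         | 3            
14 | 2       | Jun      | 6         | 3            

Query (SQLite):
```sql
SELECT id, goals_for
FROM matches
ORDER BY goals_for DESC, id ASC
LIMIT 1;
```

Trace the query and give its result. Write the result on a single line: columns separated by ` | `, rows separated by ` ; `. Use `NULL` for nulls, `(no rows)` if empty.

Sort by goals_for desc, tiebreak id asc: (6, id=8), (6, id=14), (5, id=12), (4, id=3) …. Take first 1.

8 | 6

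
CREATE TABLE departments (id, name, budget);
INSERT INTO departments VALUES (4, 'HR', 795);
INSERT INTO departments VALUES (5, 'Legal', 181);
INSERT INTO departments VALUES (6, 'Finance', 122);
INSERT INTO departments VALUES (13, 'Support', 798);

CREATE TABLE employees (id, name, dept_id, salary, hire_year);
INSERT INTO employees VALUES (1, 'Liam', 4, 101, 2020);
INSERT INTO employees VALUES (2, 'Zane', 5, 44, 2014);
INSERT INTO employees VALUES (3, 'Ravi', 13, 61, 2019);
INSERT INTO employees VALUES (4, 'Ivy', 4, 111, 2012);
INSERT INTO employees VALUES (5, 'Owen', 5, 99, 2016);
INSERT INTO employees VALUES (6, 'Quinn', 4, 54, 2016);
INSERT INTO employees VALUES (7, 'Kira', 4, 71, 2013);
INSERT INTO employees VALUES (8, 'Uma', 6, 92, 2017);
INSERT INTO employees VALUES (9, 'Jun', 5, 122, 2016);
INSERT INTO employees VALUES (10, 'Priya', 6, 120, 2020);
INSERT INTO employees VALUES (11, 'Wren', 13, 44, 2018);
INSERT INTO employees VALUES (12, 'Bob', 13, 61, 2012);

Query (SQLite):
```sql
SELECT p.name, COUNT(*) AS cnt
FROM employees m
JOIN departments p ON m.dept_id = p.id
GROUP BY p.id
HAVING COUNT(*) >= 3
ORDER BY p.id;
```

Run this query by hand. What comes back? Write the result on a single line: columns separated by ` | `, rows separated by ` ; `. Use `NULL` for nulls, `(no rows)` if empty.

Join each employees row to its departments via dept_id.
Group joined rows by departments.id; compute COUNT(*) per group.
HAVING: keep groups with count ≥ 3.
  4: ids {1, 4, 6, 7} → COUNT(*)=4
  5: ids {2, 5, 9} → COUNT(*)=3
  6: ids {8, 10} → COUNT(*)=2
  13: ids {3, 11, 12} → COUNT(*)=3

HR | 4 ; Legal | 3 ; Support | 3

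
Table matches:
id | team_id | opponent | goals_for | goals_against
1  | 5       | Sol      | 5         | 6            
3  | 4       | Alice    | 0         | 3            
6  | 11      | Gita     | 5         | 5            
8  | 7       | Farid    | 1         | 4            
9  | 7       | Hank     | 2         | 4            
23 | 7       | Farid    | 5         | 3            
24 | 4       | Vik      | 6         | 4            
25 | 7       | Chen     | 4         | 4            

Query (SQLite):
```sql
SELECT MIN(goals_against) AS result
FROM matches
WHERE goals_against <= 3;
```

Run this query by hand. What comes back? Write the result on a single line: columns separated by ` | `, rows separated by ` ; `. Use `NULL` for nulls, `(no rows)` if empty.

3

Rows where goals_against <= 3 → goals_against values: [3, 3].
MIN of non-NULL values = 3.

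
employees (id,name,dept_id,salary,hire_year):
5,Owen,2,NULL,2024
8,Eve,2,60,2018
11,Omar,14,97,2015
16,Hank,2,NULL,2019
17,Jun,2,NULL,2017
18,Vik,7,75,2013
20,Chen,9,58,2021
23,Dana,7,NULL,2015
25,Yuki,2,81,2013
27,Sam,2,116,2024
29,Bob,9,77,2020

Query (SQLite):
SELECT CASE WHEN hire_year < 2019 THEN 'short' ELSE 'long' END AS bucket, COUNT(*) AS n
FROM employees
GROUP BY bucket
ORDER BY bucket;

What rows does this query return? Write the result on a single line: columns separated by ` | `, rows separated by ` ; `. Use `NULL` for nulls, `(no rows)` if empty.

long | 5 ; short | 6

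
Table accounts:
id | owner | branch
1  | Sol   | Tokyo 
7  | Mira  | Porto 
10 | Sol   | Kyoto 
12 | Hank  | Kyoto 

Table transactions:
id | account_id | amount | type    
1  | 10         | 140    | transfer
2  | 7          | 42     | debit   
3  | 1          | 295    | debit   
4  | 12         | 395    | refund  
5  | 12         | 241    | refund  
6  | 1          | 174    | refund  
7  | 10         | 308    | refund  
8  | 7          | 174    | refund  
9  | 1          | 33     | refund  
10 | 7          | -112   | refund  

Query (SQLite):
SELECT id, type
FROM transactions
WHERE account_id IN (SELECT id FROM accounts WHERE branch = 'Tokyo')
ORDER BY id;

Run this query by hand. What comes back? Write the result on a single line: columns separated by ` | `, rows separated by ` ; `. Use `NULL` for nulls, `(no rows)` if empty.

Inner query: accounts.id where branch = 'Tokyo'.
Outer: keep transactions rows whose account_id is in that set.
Inner query → {1}

3 | debit ; 6 | refund ; 9 | refund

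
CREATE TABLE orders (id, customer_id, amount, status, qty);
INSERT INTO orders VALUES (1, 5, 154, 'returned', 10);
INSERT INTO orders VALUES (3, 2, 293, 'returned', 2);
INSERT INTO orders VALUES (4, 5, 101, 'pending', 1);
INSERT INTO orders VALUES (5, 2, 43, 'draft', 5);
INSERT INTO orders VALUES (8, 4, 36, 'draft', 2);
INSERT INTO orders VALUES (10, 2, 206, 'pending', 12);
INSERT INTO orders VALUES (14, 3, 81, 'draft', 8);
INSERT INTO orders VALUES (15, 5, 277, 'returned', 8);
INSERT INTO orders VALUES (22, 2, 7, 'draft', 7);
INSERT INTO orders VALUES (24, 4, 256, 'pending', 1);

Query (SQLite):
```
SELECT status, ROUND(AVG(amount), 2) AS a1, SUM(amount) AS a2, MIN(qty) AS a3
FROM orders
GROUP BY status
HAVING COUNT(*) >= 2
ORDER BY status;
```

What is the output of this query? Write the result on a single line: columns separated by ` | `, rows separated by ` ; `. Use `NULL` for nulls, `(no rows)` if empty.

draft | 41.75 | 167 | 2 ; pending | 187.67 | 563 | 1 ; returned | 241.33 | 724 | 2

Group orders by status.
Per group compute: ROUND(AVG(amount), 2), SUM(amount), MIN(qty).
HAVING: drop groups with fewer than 2 rows.
  draft: ids {5, 8, 14, 22} → ROUND(AVG(amount), 2)=41.75, SUM(amount)=167, MIN(qty)=2
  pending: ids {4, 10, 24} → ROUND(AVG(amount), 2)=187.67, SUM(amount)=563, MIN(qty)=1
  returned: ids {1, 3, 15} → ROUND(AVG(amount), 2)=241.33, SUM(amount)=724, MIN(qty)=2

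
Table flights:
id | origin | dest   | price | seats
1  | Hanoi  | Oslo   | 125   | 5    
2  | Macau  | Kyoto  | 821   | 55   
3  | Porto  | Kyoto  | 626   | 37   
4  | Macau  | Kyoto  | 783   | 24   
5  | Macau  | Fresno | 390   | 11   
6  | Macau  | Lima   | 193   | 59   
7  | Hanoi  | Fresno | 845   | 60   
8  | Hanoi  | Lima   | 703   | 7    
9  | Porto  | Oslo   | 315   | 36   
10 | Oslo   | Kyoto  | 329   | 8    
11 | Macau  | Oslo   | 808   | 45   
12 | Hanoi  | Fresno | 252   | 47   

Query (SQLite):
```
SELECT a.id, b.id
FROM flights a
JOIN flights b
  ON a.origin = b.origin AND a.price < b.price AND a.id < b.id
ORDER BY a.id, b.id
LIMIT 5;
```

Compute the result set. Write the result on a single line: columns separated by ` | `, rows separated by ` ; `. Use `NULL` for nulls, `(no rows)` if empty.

1 | 7 ; 1 | 8 ; 1 | 12 ; 4 | 11 ; 5 | 11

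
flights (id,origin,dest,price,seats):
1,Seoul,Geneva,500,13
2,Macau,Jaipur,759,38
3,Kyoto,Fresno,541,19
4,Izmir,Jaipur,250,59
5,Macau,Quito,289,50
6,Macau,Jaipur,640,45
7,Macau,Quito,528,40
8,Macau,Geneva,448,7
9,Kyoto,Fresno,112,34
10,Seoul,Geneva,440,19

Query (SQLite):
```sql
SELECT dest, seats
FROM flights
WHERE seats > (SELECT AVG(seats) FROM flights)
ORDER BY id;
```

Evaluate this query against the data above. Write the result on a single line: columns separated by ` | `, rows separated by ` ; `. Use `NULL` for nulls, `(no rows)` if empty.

Jaipur | 38 ; Jaipur | 59 ; Quito | 50 ; Jaipur | 45 ; Quito | 40 ; Fresno | 34

Scalar subquery: AVG(seats) over all flights rows = 32.4.
Keep rows where seats > that value.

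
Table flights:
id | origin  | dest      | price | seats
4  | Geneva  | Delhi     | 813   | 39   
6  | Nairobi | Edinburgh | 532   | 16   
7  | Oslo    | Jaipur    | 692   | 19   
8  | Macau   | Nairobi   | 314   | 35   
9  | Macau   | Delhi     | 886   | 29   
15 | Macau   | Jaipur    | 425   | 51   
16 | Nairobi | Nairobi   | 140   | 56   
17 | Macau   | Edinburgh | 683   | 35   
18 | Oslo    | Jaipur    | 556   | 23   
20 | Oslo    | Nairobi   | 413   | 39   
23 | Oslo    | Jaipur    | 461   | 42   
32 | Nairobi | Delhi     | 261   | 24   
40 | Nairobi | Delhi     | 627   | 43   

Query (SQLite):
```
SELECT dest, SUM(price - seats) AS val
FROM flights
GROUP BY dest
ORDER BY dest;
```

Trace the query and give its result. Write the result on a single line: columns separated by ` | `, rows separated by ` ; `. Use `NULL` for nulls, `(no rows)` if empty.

Delhi | 2452 ; Edinburgh | 1164 ; Jaipur | 1999 ; Nairobi | 737

For each row compute price - seats.
Group by dest; take SUM of the expression per group.
  Delhi: ids {4, 9, 32, 40} → SUM(price - seats)=2452
  Edinburgh: ids {6, 17} → SUM(price - seats)=1164
  Jaipur: ids {7, 15, 18, 23} → SUM(price - seats)=1999
  Nairobi: ids {8, 16, 20} → SUM(price - seats)=737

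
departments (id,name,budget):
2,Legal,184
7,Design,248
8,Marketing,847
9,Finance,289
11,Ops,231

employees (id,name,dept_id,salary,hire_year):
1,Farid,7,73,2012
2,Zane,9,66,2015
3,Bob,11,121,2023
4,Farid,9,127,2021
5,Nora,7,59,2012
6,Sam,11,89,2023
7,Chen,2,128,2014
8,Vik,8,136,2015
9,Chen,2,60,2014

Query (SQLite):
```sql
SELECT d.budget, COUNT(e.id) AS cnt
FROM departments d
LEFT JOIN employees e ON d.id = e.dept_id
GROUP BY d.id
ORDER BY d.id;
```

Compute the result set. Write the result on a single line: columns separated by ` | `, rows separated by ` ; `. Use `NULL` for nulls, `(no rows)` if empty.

184 | 2 ; 248 | 2 ; 847 | 1 ; 289 | 2 ; 231 | 2

LEFT JOIN keeps every departments row; unmatched ones get NULL for employees columns.
Group by departments.id and compute COUNT(e.id). COUNT(col) of an all-NULL group is 0.
  2: ids {7, 9} → COUNT(e.id)=2
  7: ids {1, 5} → COUNT(e.id)=2
  8: ids {8} → COUNT(e.id)=1
  9: ids {2, 4} → COUNT(e.id)=2
  11: ids {3, 6} → COUNT(e.id)=2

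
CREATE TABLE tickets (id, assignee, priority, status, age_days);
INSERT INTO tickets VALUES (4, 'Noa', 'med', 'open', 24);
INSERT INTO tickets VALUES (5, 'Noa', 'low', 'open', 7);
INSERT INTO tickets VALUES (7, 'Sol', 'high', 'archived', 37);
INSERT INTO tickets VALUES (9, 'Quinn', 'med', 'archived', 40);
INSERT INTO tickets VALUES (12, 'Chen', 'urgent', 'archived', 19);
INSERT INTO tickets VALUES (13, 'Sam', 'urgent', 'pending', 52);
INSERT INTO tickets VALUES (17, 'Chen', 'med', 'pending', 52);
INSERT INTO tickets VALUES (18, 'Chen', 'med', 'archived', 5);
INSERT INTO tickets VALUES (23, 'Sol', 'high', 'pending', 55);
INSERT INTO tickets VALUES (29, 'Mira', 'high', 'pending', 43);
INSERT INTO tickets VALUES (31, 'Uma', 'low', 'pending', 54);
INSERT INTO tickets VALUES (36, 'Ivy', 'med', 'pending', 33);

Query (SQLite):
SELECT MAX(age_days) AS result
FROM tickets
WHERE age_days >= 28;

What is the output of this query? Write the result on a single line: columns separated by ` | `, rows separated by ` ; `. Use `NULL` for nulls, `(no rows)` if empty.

55

Rows where age_days >= 28 → age_days values: [37, 40, 52, 52, 55, 43, 54, 33].
MAX of non-NULL values = 55.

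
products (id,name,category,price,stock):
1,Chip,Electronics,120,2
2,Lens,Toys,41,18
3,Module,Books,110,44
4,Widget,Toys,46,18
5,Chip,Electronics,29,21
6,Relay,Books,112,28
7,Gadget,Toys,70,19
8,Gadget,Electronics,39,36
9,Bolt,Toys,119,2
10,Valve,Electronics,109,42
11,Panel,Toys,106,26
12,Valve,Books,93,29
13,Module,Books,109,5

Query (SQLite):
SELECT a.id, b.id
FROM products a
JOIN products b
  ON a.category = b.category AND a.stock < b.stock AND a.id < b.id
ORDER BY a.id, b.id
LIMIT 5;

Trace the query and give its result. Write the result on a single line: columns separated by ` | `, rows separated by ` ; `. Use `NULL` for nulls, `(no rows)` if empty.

1 | 5 ; 1 | 8 ; 1 | 10 ; 2 | 7 ; 2 | 11

Pairs (a,b) with same category, a.stock < b.stock, a.id < b.id.
category groups: Books:{3,6,12,13} Electronics:{1,5,8,10} Toys:{2,4,7,9,11}
Ordered by (a.id, b.id); first 5.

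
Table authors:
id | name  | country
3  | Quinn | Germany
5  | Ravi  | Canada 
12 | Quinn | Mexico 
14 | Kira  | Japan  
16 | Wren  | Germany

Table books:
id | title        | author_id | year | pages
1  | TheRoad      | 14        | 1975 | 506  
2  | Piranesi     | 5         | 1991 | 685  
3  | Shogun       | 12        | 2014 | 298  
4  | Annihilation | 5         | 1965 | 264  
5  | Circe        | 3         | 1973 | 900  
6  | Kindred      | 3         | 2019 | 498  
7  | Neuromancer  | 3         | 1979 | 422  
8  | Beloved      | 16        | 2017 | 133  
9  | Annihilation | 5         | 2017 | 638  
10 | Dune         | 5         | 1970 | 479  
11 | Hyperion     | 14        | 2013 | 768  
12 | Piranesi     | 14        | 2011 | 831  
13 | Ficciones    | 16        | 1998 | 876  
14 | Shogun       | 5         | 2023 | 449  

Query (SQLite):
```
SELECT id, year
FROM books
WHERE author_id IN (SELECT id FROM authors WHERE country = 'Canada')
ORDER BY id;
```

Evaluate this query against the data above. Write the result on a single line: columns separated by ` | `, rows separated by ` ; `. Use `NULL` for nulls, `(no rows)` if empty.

Inner query: authors.id where country = 'Canada'.
Outer: keep books rows whose author_id is in that set.
Inner query → {5}

2 | 1991 ; 4 | 1965 ; 9 | 2017 ; 10 | 1970 ; 14 | 2023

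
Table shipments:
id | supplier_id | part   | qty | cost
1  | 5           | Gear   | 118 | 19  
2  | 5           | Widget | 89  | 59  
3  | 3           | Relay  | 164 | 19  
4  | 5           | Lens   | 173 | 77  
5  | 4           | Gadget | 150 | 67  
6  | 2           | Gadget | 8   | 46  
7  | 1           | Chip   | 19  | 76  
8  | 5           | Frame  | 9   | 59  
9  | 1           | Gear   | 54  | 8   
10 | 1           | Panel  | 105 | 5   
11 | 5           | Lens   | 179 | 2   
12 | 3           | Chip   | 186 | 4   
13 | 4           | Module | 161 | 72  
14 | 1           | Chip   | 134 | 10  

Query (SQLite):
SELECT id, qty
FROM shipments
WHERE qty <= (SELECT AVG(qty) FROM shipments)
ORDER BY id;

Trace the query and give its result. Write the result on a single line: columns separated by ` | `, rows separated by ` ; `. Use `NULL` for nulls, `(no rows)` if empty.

Scalar subquery: AVG(qty) over all shipments rows = 110.642857 (≈; comparison uses full precision).
Keep rows where qty <= that value.

2 | 89 ; 6 | 8 ; 7 | 19 ; 8 | 9 ; 9 | 54 ; 10 | 105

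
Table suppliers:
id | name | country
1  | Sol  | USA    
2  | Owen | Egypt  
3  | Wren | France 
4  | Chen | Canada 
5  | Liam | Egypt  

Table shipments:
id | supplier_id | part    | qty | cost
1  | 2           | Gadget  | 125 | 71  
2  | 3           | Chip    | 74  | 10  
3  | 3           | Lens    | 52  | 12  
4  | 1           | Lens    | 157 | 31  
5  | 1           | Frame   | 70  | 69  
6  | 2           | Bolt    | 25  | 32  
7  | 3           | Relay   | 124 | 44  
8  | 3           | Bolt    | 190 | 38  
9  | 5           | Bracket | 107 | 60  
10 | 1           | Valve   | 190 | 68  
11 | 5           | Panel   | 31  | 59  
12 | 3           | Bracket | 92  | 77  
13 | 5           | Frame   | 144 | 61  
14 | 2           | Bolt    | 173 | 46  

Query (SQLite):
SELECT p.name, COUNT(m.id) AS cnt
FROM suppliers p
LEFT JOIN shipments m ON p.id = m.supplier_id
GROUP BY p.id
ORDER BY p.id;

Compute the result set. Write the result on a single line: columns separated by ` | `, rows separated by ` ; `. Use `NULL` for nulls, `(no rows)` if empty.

LEFT JOIN keeps every suppliers row; unmatched ones get NULL for shipments columns.
Group by suppliers.id and compute COUNT(m.id). COUNT(col) of an all-NULL group is 0.
  1: ids {4, 5, 10} → COUNT(m.id)=3
  2: ids {1, 6, 14} → COUNT(m.id)=3
  3: ids {2, 3, 7, 8, 12} → COUNT(m.id)=5
  4: ids {—} → COUNT(m.id)=0
  5: ids {9, 11, 13} → COUNT(m.id)=3

Sol | 3 ; Owen | 3 ; Wren | 5 ; Chen | 0 ; Liam | 3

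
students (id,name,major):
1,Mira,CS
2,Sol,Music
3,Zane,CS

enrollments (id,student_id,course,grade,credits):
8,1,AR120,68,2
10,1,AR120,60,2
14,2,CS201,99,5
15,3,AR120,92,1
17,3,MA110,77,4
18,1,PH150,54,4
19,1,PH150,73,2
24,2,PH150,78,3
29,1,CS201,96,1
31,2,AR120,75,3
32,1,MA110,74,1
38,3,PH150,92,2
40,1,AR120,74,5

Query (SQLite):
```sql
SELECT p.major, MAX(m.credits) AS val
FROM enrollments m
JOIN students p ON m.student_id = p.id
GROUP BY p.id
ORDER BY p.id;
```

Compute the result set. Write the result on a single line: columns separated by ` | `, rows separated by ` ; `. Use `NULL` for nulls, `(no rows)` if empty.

Join each enrollments row to its students via student_id.
Group joined rows by students.id; compute MAX(m.credits) per group.
  1: ids {8, 10, 18, 19, 29, 32, 40} → MAX(m.credits)=5
  2: ids {14, 24, 31} → MAX(m.credits)=5
  3: ids {15, 17, 38} → MAX(m.credits)=4

CS | 5 ; Music | 5 ; CS | 4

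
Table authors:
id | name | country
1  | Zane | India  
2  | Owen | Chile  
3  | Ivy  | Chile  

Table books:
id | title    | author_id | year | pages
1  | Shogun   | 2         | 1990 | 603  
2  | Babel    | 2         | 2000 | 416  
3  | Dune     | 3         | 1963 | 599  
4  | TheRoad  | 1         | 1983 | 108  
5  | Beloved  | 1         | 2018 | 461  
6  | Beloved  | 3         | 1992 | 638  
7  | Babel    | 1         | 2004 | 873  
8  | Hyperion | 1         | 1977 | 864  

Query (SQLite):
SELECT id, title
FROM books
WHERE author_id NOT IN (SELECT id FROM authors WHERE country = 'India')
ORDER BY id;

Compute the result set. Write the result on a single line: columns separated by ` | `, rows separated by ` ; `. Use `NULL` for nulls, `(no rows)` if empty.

1 | Shogun ; 2 | Babel ; 3 | Dune ; 6 | Beloved

Inner query: authors.id where country = 'India'.
Outer: keep books rows whose author_id is not in that set.
Inner query → {1}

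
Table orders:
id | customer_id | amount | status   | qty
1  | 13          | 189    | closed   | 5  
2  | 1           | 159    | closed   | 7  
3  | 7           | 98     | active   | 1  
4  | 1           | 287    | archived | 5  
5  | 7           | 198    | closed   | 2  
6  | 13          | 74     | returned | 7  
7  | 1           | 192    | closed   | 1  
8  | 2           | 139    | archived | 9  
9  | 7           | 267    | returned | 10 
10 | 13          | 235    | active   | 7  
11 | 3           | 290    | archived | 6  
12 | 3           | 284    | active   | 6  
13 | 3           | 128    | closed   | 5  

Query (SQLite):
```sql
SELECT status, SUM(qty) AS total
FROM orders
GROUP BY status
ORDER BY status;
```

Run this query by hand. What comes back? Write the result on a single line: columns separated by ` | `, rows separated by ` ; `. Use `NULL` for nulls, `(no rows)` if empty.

active | 14 ; archived | 20 ; closed | 20 ; returned | 17

Partition orders by status; compute SUM(qty) within each group.
  active: ids {3, 10, 12} → SUM(qty)=14
  archived: ids {4, 8, 11} → SUM(qty)=20
  closed: ids {1, 2, 5, 7, 13} → SUM(qty)=20
  returned: ids {6, 9} → SUM(qty)=17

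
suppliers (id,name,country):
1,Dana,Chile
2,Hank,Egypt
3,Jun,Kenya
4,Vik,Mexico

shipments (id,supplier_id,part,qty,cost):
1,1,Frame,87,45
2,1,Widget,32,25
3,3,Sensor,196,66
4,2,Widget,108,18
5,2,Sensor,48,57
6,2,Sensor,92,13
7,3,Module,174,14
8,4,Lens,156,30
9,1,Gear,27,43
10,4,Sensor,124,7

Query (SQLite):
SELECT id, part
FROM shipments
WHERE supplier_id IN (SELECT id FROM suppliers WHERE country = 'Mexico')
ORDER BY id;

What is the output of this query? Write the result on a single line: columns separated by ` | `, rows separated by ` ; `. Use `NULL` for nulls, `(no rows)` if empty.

Inner query: suppliers.id where country = 'Mexico'.
Outer: keep shipments rows whose supplier_id is in that set.
Inner query → {4}

8 | Lens ; 10 | Sensor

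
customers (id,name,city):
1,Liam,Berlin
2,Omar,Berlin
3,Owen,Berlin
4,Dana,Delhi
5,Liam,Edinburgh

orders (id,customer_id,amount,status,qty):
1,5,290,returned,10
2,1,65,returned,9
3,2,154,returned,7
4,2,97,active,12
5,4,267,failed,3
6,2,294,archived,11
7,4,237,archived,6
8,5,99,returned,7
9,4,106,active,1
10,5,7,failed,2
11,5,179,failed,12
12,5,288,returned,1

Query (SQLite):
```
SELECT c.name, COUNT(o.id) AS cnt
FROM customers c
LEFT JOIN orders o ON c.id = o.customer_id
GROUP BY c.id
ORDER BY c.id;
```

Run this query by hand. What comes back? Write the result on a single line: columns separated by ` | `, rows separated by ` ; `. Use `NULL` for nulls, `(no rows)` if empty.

Liam | 1 ; Omar | 3 ; Owen | 0 ; Dana | 3 ; Liam | 5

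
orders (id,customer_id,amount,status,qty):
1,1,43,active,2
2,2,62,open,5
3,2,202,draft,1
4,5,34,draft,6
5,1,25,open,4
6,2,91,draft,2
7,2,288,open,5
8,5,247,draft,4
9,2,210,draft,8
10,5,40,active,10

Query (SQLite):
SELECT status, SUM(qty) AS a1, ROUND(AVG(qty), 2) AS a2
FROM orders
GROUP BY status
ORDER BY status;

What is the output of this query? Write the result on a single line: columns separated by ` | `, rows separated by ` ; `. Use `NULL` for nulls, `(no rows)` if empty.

active | 12 | 6 ; draft | 21 | 4.2 ; open | 14 | 4.67

Group orders by status.
Per group compute: SUM(qty), ROUND(AVG(qty), 2).
  active: ids {1, 10} → SUM(qty)=12, ROUND(AVG(qty), 2)=6
  draft: ids {3, 4, 6, 8, 9} → SUM(qty)=21, ROUND(AVG(qty), 2)=4.2
  open: ids {2, 5, 7} → SUM(qty)=14, ROUND(AVG(qty), 2)=4.67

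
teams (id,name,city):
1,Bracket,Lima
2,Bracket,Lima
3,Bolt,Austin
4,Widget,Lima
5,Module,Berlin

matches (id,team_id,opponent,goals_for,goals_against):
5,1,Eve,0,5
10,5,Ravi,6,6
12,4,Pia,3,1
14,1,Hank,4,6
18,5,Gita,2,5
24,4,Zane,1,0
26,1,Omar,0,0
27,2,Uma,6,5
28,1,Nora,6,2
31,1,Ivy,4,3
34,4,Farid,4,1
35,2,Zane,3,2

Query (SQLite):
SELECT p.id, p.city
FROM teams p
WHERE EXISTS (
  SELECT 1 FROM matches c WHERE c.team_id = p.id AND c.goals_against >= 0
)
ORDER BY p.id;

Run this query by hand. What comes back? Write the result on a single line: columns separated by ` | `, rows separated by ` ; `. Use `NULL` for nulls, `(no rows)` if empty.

1 | Lima ; 2 | Lima ; 4 | Lima ; 5 | Berlin

For each teams row, check whether any matches with matching team_id has goals_against >= 0.
Keep rows where that is true.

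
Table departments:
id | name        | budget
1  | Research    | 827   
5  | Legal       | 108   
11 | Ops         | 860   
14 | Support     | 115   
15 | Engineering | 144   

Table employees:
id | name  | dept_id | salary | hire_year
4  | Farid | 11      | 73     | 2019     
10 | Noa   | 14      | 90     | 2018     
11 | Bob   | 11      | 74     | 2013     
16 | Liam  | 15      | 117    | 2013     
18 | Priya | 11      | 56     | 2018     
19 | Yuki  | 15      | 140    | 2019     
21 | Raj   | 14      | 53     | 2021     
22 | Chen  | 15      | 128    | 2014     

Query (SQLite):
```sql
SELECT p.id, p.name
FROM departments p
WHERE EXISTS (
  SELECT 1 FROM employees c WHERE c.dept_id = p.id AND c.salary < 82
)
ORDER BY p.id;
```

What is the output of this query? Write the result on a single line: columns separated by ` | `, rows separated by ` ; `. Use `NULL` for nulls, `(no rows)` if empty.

11 | Ops ; 14 | Support

For each departments row, check whether any employees with matching dept_id has salary < 82.
Keep rows where that is true.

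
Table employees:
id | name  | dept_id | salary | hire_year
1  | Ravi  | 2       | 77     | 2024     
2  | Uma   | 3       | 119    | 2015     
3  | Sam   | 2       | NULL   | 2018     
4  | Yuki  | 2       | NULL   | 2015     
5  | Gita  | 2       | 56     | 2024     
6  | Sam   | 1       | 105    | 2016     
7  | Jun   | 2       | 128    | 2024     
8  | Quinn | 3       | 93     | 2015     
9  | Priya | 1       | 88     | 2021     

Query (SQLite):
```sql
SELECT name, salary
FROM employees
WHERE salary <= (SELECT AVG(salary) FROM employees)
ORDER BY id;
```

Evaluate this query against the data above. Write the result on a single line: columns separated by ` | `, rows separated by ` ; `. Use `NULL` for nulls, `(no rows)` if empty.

Ravi | 77 ; Gita | 56 ; Quinn | 93 ; Priya | 88

Scalar subquery: AVG(salary) over all employees rows = 95.142857 (≈; comparison uses full precision).
Keep rows where salary <= that value.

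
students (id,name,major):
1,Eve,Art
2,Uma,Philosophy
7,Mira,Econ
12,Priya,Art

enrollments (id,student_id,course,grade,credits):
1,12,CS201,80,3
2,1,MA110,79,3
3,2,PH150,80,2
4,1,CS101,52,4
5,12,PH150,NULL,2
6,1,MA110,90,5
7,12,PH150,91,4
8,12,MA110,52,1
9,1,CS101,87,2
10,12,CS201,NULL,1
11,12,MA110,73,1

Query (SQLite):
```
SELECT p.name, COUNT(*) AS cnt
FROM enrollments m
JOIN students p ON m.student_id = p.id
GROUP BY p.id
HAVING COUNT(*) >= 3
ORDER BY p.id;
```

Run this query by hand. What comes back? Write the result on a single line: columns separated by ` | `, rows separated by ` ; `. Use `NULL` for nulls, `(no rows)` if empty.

Eve | 4 ; Priya | 6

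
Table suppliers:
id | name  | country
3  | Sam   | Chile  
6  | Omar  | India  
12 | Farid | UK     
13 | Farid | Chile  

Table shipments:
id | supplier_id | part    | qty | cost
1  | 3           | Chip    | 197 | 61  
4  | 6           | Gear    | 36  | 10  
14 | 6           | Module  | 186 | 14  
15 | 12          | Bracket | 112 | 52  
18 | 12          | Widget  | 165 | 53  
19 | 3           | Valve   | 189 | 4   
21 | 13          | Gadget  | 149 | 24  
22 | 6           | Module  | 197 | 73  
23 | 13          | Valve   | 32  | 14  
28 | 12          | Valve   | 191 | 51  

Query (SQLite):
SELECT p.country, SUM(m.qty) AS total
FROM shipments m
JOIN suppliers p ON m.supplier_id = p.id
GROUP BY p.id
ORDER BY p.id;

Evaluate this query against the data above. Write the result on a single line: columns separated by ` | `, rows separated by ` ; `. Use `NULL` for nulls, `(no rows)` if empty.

Chile | 386 ; India | 419 ; UK | 468 ; Chile | 181

Join each shipments row to its suppliers via supplier_id.
Group joined rows by suppliers.id; compute SUM(m.qty) per group.
  3: ids {1, 19} → SUM(m.qty)=386
  6: ids {4, 14, 22} → SUM(m.qty)=419
  12: ids {15, 18, 28} → SUM(m.qty)=468
  13: ids {21, 23} → SUM(m.qty)=181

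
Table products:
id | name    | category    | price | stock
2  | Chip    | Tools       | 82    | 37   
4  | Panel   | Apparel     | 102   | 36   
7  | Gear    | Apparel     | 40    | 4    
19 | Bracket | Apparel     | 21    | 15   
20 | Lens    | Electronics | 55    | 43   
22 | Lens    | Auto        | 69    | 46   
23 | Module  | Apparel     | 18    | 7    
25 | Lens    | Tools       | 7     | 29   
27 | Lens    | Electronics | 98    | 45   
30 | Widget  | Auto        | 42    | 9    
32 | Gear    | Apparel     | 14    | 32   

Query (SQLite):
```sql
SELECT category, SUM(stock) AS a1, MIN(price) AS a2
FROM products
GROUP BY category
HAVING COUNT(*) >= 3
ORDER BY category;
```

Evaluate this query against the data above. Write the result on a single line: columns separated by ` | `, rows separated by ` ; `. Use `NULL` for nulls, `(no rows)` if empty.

Group products by category.
Per group compute: SUM(stock), MIN(price).
HAVING: drop groups with fewer than 3 rows.
  Apparel: ids {4, 7, 19, 23, 32} → SUM(stock)=94, MIN(price)=14
  Auto: ids {22, 30} → SUM(stock)=55, MIN(price)=42
  Electronics: ids {20, 27} → SUM(stock)=88, MIN(price)=55
  Tools: ids {2, 25} → SUM(stock)=66, MIN(price)=7

Apparel | 94 | 14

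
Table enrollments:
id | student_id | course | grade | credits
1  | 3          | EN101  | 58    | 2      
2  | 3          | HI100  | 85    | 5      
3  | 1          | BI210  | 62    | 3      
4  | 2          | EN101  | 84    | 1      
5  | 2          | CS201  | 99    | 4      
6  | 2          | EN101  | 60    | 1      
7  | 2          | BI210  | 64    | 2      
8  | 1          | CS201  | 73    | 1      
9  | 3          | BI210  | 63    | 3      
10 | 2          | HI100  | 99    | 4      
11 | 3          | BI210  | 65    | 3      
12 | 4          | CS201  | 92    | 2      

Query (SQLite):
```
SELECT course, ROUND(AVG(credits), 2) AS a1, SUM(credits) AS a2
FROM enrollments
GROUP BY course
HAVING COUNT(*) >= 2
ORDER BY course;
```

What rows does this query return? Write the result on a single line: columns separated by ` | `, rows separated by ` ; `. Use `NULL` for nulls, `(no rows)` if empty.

Group enrollments by course.
Per group compute: ROUND(AVG(credits), 2), SUM(credits).
HAVING: drop groups with fewer than 2 rows.
  BI210: ids {3, 7, 9, 11} → ROUND(AVG(credits), 2)=2.75, SUM(credits)=11
  CS201: ids {5, 8, 12} → ROUND(AVG(credits), 2)=2.33, SUM(credits)=7
  EN101: ids {1, 4, 6} → ROUND(AVG(credits), 2)=1.33, SUM(credits)=4
  HI100: ids {2, 10} → ROUND(AVG(credits), 2)=4.5, SUM(credits)=9

BI210 | 2.75 | 11 ; CS201 | 2.33 | 7 ; EN101 | 1.33 | 4 ; HI100 | 4.5 | 9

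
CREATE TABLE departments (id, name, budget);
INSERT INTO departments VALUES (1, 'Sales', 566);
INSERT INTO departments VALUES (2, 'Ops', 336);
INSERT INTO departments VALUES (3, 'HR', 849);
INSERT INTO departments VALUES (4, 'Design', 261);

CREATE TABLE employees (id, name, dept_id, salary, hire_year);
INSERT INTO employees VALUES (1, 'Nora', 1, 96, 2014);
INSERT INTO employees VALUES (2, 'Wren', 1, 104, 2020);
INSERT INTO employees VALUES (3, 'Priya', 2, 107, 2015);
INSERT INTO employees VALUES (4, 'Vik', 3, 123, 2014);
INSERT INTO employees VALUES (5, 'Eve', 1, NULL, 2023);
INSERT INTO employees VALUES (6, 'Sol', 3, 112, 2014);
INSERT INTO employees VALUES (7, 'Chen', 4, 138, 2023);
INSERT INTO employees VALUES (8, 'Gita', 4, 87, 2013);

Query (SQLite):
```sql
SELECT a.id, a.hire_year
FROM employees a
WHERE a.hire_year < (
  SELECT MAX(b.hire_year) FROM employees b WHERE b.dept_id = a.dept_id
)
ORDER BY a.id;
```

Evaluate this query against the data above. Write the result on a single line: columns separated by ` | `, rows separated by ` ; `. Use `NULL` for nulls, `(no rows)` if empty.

1 | 2014 ; 2 | 2020 ; 8 | 2013

For each employees row a, compute MAX(hire_year) over rows sharing a.dept_id.
Keep row a if a.hire_year < that per-group MAX.
  dept_id=1: MAX(hire_year) = 2023
  dept_id=2: MAX(hire_year) = 2015
  dept_id=3: MAX(hire_year) = 2014
  dept_id=4: MAX(hire_year) = 2023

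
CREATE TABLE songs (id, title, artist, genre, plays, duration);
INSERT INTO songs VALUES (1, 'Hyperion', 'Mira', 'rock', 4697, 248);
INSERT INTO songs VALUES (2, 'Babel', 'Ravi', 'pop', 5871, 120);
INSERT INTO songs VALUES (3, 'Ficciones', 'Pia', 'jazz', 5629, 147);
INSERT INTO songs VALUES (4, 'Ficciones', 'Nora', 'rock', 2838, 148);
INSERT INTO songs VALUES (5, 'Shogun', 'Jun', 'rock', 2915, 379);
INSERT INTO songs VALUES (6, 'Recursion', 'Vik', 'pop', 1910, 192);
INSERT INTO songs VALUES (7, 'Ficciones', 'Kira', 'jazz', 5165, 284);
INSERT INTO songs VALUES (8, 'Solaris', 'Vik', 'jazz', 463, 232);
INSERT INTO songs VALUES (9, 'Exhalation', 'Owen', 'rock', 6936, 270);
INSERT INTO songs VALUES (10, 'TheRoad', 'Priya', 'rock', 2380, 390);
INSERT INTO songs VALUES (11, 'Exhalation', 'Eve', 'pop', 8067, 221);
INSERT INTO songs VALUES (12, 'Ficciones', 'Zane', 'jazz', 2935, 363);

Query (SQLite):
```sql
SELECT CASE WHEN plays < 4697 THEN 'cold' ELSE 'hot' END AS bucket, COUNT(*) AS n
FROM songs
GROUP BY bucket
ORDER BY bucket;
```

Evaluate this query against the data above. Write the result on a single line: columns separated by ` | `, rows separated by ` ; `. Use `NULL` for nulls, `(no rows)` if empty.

cold | 6 ; hot | 6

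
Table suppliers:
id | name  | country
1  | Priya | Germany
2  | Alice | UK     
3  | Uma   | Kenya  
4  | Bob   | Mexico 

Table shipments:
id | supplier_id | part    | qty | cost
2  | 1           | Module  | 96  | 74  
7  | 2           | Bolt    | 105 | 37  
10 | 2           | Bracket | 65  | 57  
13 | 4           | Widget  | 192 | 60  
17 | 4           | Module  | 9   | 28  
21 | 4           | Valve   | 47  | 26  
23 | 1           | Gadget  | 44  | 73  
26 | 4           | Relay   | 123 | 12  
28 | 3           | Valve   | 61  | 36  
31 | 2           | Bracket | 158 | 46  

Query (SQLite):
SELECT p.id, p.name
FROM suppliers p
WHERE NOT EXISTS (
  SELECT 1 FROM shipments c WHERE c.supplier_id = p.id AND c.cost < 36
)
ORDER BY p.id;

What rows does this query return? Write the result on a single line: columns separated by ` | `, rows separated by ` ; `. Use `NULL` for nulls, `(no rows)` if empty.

For each suppliers row, check whether any shipments with matching supplier_id has cost < 36.
Keep rows where that is false.

1 | Priya ; 2 | Alice ; 3 | Uma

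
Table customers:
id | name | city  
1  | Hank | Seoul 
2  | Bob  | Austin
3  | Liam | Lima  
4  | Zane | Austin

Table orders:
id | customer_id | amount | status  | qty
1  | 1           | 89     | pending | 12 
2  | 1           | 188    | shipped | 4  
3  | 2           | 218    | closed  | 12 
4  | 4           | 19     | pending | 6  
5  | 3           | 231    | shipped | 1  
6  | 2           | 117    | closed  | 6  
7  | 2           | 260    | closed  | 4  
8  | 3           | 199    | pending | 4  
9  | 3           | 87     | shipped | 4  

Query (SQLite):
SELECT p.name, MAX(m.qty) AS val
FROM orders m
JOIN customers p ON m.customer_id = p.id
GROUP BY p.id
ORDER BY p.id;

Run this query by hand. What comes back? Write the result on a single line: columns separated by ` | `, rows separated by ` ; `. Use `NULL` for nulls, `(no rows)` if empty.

Hank | 12 ; Bob | 12 ; Liam | 4 ; Zane | 6

Join each orders row to its customers via customer_id.
Group joined rows by customers.id; compute MAX(m.qty) per group.
  1: ids {1, 2} → MAX(m.qty)=12
  2: ids {3, 6, 7} → MAX(m.qty)=12
  3: ids {5, 8, 9} → MAX(m.qty)=4
  4: ids {4} → MAX(m.qty)=6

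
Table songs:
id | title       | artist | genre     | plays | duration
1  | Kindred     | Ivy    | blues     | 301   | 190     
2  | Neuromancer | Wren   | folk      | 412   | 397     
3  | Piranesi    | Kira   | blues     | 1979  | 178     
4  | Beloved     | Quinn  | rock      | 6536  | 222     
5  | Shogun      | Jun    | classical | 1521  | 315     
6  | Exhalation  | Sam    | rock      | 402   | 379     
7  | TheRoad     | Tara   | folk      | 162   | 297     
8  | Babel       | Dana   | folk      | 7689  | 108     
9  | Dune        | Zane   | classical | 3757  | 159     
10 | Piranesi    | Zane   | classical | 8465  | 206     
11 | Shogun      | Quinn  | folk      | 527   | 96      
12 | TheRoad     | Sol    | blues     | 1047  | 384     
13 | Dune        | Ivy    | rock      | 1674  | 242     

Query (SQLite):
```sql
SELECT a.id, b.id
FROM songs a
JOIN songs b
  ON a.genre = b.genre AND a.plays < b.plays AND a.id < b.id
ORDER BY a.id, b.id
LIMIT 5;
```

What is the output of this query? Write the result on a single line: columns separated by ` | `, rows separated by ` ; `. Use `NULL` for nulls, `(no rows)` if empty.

1 | 3 ; 1 | 12 ; 2 | 8 ; 2 | 11 ; 5 | 9

Pairs (a,b) with same genre, a.plays < b.plays, a.id < b.id.
genre groups: blues:{1,3,12} classical:{5,9,10} folk:{2,7,8,11} rock:{4,6,13}
Ordered by (a.id, b.id); first 5.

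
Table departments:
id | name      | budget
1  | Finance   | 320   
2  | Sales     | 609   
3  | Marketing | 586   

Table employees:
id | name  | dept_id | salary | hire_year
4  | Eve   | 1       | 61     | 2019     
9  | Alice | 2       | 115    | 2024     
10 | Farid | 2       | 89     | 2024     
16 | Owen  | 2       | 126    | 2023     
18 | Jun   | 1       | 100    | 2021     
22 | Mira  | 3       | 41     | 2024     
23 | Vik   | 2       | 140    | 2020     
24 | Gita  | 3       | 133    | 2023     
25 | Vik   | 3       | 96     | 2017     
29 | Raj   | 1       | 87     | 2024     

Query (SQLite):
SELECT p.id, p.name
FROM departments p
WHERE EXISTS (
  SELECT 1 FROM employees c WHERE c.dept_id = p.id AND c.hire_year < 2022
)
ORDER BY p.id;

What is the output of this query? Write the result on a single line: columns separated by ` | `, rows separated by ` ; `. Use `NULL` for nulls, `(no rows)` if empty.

1 | Finance ; 2 | Sales ; 3 | Marketing

For each departments row, check whether any employees with matching dept_id has hire_year < 2022.
Keep rows where that is true.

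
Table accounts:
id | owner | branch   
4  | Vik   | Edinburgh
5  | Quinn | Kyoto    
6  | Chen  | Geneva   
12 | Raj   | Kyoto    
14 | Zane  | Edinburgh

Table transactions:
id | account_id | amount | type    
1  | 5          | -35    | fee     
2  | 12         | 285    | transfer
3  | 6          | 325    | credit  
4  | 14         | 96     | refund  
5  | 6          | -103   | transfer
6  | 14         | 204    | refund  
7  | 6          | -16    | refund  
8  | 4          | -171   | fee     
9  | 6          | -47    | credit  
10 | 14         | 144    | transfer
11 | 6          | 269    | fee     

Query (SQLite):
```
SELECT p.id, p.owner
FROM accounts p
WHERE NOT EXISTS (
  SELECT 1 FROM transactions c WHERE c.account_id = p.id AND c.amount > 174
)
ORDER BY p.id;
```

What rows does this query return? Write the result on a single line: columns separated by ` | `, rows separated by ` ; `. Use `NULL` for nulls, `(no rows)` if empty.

4 | Vik ; 5 | Quinn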